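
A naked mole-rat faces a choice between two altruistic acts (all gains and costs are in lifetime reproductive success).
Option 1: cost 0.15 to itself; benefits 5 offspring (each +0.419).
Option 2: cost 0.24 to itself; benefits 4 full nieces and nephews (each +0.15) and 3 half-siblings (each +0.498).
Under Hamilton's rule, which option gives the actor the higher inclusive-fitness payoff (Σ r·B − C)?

Option 1: r to an offspring = 0.5.
Option 1: Σ r·B − C = (5·0.5·0.419) − 0.15 = 0.8975.
Option 2: r to a full niece or nephew = 0.25.
Option 2: r to a half-sibling = 0.25.
Option 2: Σ r·B − C = (4·0.25·0.15 + 3·0.25·0.498) − 0.24 = 0.2835.
Option 1 has the higher net inclusive-fitness payoff.

Option 1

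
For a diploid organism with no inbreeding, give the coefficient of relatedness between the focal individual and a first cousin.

First cousins share one grandparent pair — two paths of length 4: r = 2·(1/2)^4 = 1/8.

0.125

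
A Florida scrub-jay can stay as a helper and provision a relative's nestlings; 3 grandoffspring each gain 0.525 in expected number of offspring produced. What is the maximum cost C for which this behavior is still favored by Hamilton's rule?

r to a grandoffspring = 1/4 (two parent–offspring links: r = (1/2)^2 = 1/4).
Hamilton's rule: n·r·B > C, so the trait is favored while C < n·r·B = 3·0.25·0.525 = 0.39375.

0.39375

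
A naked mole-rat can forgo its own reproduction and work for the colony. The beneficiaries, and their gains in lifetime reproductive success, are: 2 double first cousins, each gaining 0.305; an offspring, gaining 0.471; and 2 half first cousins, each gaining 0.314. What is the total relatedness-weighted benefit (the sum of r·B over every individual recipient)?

0.42725

r to a double first cousin = 0.25 (double first cousins share both grandparent pairs — four paths of length 4: r = 4·(1/2)^4 = 1/4).
r to an offspring = 1/2 (one parent–offspring link: r = (1/2)^1 = 1/2).
r to a half first cousin = 1/16 (half first cousins share one grandparent — one path of length 4: r = (1/2)^4 = 1/16).
Summing one r·B term per recipient: 2·0.25·0.305 + 1·0.5·0.471 + 2·0.0625·0.314 = 0.42725.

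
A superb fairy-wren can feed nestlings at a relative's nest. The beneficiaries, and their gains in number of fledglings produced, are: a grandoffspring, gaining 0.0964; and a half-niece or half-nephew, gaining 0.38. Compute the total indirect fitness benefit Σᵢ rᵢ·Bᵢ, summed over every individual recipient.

r to a grandoffspring = 1/4 (two parent–offspring links: r = (1/2)^2 = 1/4).
r to a half-niece or half-nephew = 1/8 (half-aunt/uncle↔niece/nephew: one path of length 3: r = (1/2)^3 = 1/8).
Summing one r·B term per recipient: 1·0.25·0.0964 + 1·0.125·0.38 = 0.0716.

0.0716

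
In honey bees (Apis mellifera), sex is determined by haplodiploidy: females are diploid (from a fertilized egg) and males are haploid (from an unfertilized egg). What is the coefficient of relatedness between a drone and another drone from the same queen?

0.5

Haploid brothers each carry a random half of the queen's diploid genome, so on average they share half: r = 1/2.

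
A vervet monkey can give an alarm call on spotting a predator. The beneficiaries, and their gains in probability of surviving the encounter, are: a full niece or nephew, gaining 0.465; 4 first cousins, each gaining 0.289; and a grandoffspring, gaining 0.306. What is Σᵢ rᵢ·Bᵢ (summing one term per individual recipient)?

0.33725

r to a full niece or nephew = 1/4 (full aunt/uncle↔niece/nephew: two paths of length 3 through the shared grandparent pair: r = 2·(1/2)^3 = 1/4).
r to a first cousin = 1/8 (first cousins share one grandparent pair — two paths of length 4: r = 2·(1/2)^4 = 1/8).
r to a grandoffspring = 0.25 (two parent–offspring links: r = (1/2)^2 = 1/4).
Summing one r·B term per recipient: 1·0.25·0.465 + 4·0.125·0.289 + 1·0.25·0.306 = 0.33725.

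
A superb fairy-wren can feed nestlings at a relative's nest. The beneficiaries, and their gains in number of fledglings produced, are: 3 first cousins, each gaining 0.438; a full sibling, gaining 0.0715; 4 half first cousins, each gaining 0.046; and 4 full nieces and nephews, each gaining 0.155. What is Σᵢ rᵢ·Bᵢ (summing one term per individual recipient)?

0.3665

r to a first cousin = 1/8 (first cousins share one grandparent pair — two paths of length 4: r = 2·(1/2)^4 = 1/8).
r to a full sibling = 0.5 (full sibs share both parents — two paths of length 2: r = 2·(1/2)^2 = 1/2).
r to a half first cousin = 0.0625 (half first cousins share one grandparent — one path of length 4: r = (1/2)^4 = 1/16).
r to a full niece or nephew = 1/4 (full aunt/uncle↔niece/nephew: two paths of length 3 through the shared grandparent pair: r = 2·(1/2)^3 = 1/4).
Summing one r·B term per recipient: 3·0.125·0.438 + 1·0.5·0.0715 + 4·0.0625·0.046 + 4·0.25·0.155 = 0.3665.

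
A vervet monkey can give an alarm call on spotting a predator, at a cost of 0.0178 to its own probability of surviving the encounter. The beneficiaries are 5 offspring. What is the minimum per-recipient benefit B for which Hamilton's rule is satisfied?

0.0071

r to an offspring = 0.5 (one parent–offspring link: r = (1/2)^1 = 1/2).
Hamilton's rule with n recipients of equal r: n·r·B > C, so B > C/(n·r) = 0.0178/(5·0.5) = 0.0071.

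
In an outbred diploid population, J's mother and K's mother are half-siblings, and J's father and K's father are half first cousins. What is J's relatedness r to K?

With two independent routes of shared ancestry, r is the sum of the two contributions.
J and K are related in two ways: half first cousins through their mothers (r = 1/16) and half second cousins through their fathers (r = 1/64).
r = 1/16 + 1/64 = 0.078125.

0.078125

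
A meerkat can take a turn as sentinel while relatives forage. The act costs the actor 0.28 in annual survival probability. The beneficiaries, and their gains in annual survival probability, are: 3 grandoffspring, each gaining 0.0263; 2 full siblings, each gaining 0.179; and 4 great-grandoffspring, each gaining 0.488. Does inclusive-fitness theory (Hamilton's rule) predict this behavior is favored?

Yes

Hamilton's rule: the trait is favored when the sum of r·B over every recipient exceeds the actor's cost C.
r to a grandoffspring = 1/4 (two parent–offspring links: r = (1/2)^2 = 1/4).
r to a full sibling = 0.5 (full sibs share both parents — two paths of length 2: r = 2·(1/2)^2 = 1/2).
r to a great-grandoffspring = 0.125 (three parent–offspring links: r = (1/2)^3 = 1/8).
Summing one r·B term per recipient: 3·0.25·0.0263 + 2·0.5·0.179 + 4·0.125·0.488 = 0.442725.
0.442725 > 0.28: the indirect benefit exceeds the cost.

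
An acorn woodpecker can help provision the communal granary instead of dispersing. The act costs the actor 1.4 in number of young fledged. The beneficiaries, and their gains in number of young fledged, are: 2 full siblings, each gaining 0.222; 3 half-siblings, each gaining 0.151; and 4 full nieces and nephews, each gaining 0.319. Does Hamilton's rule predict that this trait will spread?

Hamilton's rule: the trait is favored when the sum of r·B over every recipient exceeds the actor's cost C.
r to a full sibling = 1/2 (full sibs share both parents — two paths of length 2: r = 2·(1/2)^2 = 1/2).
r to a half-sibling = 0.25 (half-sibs share one parent — one path of length 2: r = (1/2)^2 = 1/4).
r to a full niece or nephew = 1/4 (full aunt/uncle↔niece/nephew: two paths of length 3 through the shared grandparent pair: r = 2·(1/2)^3 = 1/4).
Summing one r·B term per recipient: 2·0.5·0.222 + 3·0.25·0.151 + 4·0.25·0.319 = 0.65425.
0.65425 < 1.4: the indirect benefit is less than the cost.

No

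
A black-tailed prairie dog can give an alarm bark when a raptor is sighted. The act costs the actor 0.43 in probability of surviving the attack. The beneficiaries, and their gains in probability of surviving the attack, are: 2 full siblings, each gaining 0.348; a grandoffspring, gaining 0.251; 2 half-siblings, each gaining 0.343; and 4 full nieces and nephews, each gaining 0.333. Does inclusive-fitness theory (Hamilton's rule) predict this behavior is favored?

Hamilton's rule: the trait is favored when the sum of r·B over every recipient exceeds the actor's cost C.
r to a full sibling = 0.5 (full sibs share both parents — two paths of length 2: r = 2·(1/2)^2 = 1/2).
r to a grandoffspring = 0.25 (two parent–offspring links: r = (1/2)^2 = 1/4).
r to a half-sibling = 1/4 (half-sibs share one parent — one path of length 2: r = (1/2)^2 = 1/4).
r to a full niece or nephew = 0.25 (full aunt/uncle↔niece/nephew: two paths of length 3 through the shared grandparent pair: r = 2·(1/2)^3 = 1/4).
Summing one r·B term per recipient: 2·0.5·0.348 + 1·0.25·0.251 + 2·0.25·0.343 + 4·0.25·0.333 = 0.91525.
0.91525 > 0.43: the indirect benefit exceeds the cost.

Yes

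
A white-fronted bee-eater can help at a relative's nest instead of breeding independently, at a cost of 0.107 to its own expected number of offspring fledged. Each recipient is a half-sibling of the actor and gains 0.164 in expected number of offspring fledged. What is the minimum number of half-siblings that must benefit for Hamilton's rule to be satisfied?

3

r to a half-sibling = 1/4 (half-sibs share one parent — one path of length 2: r = (1/2)^2 = 1/4).
Hamilton's rule: n·r·B > C  ⇒  n > C/(r·B) = 0.107/(0.25·0.164) = 2.61.
The smallest integer exceeding 2.61 is 3.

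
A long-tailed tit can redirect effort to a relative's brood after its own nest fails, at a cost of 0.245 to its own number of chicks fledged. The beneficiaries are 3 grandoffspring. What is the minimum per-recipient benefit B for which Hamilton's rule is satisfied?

0.3267

r to a grandoffspring = 1/4 (two parent–offspring links: r = (1/2)^2 = 1/4).
Hamilton's rule with n recipients of equal r: n·r·B > C, so B > C/(n·r) = 0.245/(3·0.25) = 0.3267.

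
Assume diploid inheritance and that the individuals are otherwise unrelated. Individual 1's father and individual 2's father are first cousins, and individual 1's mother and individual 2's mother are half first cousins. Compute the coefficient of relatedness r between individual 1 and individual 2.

0.046875

With two independent routes of shared ancestry, r is the sum of the two contributions.
Individual 1 and individual 2 are related in two ways: second cousins through their fathers (r = 1/32) and half second cousins through their mothers (r = 1/64).
r = 1/32 + 1/64 = 3/64 = 0.046875.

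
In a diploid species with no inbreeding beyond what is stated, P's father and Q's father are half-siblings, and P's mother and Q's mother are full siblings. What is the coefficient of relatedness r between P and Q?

0.1875

With two independent routes of shared ancestry, r is the sum of the two contributions.
P and Q are related in two ways: half first cousins through their fathers (r = 1/16) and first cousins through their mothers (r = 1/8).
r = 1/16 + 1/8 = 0.1875.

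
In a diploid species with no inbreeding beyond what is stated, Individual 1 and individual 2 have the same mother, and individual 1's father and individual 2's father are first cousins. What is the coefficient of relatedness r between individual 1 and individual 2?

Relatedness sums over independent paths through distinct common ancestors.
Individual 1 and individual 2 are related in two ways: half-sibs through their shared mother (r = 1/4) and second cousins through their fathers (r = 1/32).
r = 1/4 + 1/32 = 0.28125.

0.28125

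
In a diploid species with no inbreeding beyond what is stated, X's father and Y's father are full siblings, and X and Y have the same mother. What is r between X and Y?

0.375

Wright's path rule: contributions from independent ancestry routes add.
X and Y are related in two ways: first cousins through their fathers (r = 1/8) and half-sibs through their shared mother (r = 1/4).
r = 1/8 + 1/4 = 3/8 = 0.375.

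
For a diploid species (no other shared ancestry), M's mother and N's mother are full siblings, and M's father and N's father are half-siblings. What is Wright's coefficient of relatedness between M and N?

0.1875

Wright's path rule: contributions from independent ancestry routes add.
M and N are related in two ways: first cousins through their mothers (r = 1/8) and half first cousins through their fathers (r = 1/16).
r = 1/8 + 1/16 = 0.1875.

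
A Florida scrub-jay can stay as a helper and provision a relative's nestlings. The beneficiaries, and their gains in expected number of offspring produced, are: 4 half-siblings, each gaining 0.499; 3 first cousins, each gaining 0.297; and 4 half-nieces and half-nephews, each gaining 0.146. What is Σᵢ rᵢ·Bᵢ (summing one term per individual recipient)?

0.683375

r to a half-sibling = 1/4 (half-sibs share one parent — one path of length 2: r = (1/2)^2 = 1/4).
r to a first cousin = 0.125 (first cousins share one grandparent pair — two paths of length 4: r = 2·(1/2)^4 = 1/8).
r to a half-niece or half-nephew = 0.125 (half-aunt/uncle↔niece/nephew: one path of length 3: r = (1/2)^3 = 1/8).
Summing one r·B term per recipient: 4·0.25·0.499 + 3·0.125·0.297 + 4·0.125·0.146 = 0.683375.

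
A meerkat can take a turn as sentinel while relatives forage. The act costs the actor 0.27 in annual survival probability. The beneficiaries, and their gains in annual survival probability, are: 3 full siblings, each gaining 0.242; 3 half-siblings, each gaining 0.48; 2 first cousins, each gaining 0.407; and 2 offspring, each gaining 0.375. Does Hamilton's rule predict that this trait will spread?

Yes

Hamilton's rule: the trait is favored when the sum of r·B over every recipient exceeds the actor's cost C.
r to a full sibling = 0.5 (full sibs share both parents — two paths of length 2: r = 2·(1/2)^2 = 1/2).
r to a half-sibling = 0.25 (half-sibs share one parent — one path of length 2: r = (1/2)^2 = 1/4).
r to a first cousin = 0.125 (first cousins share one grandparent pair — two paths of length 4: r = 2·(1/2)^4 = 1/8).
r to an offspring = 1/2 (one parent–offspring link: r = (1/2)^1 = 1/2).
Summing one r·B term per recipient: 3·0.5·0.242 + 3·0.25·0.48 + 2·0.125·0.407 + 2·0.5·0.375 = 1.19975.
1.19975 > 0.27: the indirect benefit exceeds the cost.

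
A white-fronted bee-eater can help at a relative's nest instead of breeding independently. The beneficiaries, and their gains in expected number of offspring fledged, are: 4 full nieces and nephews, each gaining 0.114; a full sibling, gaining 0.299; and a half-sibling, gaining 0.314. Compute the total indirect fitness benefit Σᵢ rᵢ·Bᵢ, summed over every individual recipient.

r to a full niece or nephew = 1/4 (full aunt/uncle↔niece/nephew: two paths of length 3 through the shared grandparent pair: r = 2·(1/2)^3 = 1/4).
r to a full sibling = 0.5 (full sibs share both parents — two paths of length 2: r = 2·(1/2)^2 = 1/2).
r to a half-sibling = 0.25 (half-sibs share one parent — one path of length 2: r = (1/2)^2 = 1/4).
Summing one r·B term per recipient: 4·0.25·0.114 + 1·0.5·0.299 + 1·0.25·0.314 = 0.342.

0.342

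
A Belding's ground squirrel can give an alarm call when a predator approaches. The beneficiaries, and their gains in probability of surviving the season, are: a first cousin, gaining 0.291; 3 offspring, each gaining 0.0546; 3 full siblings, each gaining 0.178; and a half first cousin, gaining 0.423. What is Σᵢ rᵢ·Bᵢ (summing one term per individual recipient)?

0.4117125

r to a first cousin = 0.125 (first cousins share one grandparent pair — two paths of length 4: r = 2·(1/2)^4 = 1/8).
r to an offspring = 0.5 (one parent–offspring link: r = (1/2)^1 = 1/2).
r to a full sibling = 1/2 (full sibs share both parents — two paths of length 2: r = 2·(1/2)^2 = 1/2).
r to a half first cousin = 0.0625 (half first cousins share one grandparent — one path of length 4: r = (1/2)^4 = 1/16).
Summing one r·B term per recipient: 1·0.125·0.291 + 3·0.5·0.0546 + 3·0.5·0.178 + 1·0.0625·0.423 = 0.4117125.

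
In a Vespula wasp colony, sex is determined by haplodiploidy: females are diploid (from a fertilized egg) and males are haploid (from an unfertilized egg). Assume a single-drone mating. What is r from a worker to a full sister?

Haplodiploid full sisters inherit their father's entire haploid genome identically (contributing 1/2) and on average half of their mother's contribution (1/2 · 1/2 = 1/4); r = 1/2 + 1/4 = 3/4.

0.75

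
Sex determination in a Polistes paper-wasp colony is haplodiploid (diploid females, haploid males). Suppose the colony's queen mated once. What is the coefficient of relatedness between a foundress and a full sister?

0.75

Haplodiploid full sisters inherit their father's entire haploid genome identically (contributing 1/2) and on average half of their mother's contribution (1/2 · 1/2 = 1/4); r = 1/2 + 1/4 = 3/4.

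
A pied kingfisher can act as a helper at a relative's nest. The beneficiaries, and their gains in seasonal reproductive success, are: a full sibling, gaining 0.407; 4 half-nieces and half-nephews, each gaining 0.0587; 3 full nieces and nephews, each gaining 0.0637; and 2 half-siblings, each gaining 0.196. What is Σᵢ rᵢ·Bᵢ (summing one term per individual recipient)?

0.378625

r to a full sibling = 1/2 (full sibs share both parents — two paths of length 2: r = 2·(1/2)^2 = 1/2).
r to a half-niece or half-nephew = 1/8 (half-aunt/uncle↔niece/nephew: one path of length 3: r = (1/2)^3 = 1/8).
r to a full niece or nephew = 1/4 (full aunt/uncle↔niece/nephew: two paths of length 3 through the shared grandparent pair: r = 2·(1/2)^3 = 1/4).
r to a half-sibling = 0.25 (half-sibs share one parent — one path of length 2: r = (1/2)^2 = 1/4).
Summing one r·B term per recipient: 1·0.5·0.407 + 4·0.125·0.0587 + 3·0.25·0.0637 + 2·0.25·0.196 = 0.378625.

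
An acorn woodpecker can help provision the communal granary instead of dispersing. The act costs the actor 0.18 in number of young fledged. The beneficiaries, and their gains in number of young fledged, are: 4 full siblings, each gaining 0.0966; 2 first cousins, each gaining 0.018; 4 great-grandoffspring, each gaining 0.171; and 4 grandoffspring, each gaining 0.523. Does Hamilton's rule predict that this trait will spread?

Yes

Hamilton's rule: the trait is favored when the sum of r·B over every recipient exceeds the actor's cost C.
r to a full sibling = 0.5 (full sibs share both parents — two paths of length 2: r = 2·(1/2)^2 = 1/2).
r to a first cousin = 1/8 (first cousins share one grandparent pair — two paths of length 4: r = 2·(1/2)^4 = 1/8).
r to a great-grandoffspring = 0.125 (three parent–offspring links: r = (1/2)^3 = 1/8).
r to a grandoffspring = 1/4 (two parent–offspring links: r = (1/2)^2 = 1/4).
Summing one r·B term per recipient: 4·0.5·0.0966 + 2·0.125·0.018 + 4·0.125·0.171 + 4·0.25·0.523 = 0.8062.
0.8062 > 0.18: the indirect benefit exceeds the cost.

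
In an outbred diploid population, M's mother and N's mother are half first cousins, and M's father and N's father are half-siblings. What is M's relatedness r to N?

With two independent routes of shared ancestry, r is the sum of the two contributions.
M and N are related in two ways: half second cousins through their mothers (r = 1/64) and half first cousins through their fathers (r = 1/16).
r = 1/64 + 1/16 = 0.078125.

0.078125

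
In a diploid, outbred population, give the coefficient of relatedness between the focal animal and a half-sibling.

0.25

Each parent–offspring link contributes a factor of 1/2, and independent paths through distinct common ancestors add.
Half-sibs share one parent — one path of length 2: r = (1/2)^2 = 1/4.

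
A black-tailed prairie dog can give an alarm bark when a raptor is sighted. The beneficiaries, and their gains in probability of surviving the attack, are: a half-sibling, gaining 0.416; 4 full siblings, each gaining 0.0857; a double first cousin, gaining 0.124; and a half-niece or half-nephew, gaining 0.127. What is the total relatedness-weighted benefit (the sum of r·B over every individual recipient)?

r to a half-sibling = 1/4 (half-sibs share one parent — one path of length 2: r = (1/2)^2 = 1/4).
r to a full sibling = 1/2 (full sibs share both parents — two paths of length 2: r = 2·(1/2)^2 = 1/2).
r to a double first cousin = 0.25 (double first cousins share both grandparent pairs — four paths of length 4: r = 4·(1/2)^4 = 1/4).
r to a half-niece or half-nephew = 1/8 (half-aunt/uncle↔niece/nephew: one path of length 3: r = (1/2)^3 = 1/8).
Summing one r·B term per recipient: 1·0.25·0.416 + 4·0.5·0.0857 + 1·0.25·0.124 + 1·0.125·0.127 = 0.322275.

0.322275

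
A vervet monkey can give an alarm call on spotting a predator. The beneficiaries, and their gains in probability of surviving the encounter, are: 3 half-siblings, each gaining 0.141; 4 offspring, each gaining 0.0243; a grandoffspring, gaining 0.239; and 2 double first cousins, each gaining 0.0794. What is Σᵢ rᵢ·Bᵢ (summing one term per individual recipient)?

0.2538

r to a half-sibling = 0.25 (half-sibs share one parent — one path of length 2: r = (1/2)^2 = 1/4).
r to an offspring = 0.5 (one parent–offspring link: r = (1/2)^1 = 1/2).
r to a grandoffspring = 1/4 (two parent–offspring links: r = (1/2)^2 = 1/4).
r to a double first cousin = 0.25 (double first cousins share both grandparent pairs — four paths of length 4: r = 4·(1/2)^4 = 1/4).
Summing one r·B term per recipient: 3·0.25·0.141 + 4·0.5·0.0243 + 1·0.25·0.239 + 2·0.25·0.0794 = 0.2538.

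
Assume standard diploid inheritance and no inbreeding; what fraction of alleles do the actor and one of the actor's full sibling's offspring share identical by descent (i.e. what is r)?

Each parent–offspring link contributes a factor of 1/2, and independent paths through distinct common ancestors add.
Full aunt/uncle↔niece/nephew: two paths of length 3 through the shared grandparent pair: r = 2·(1/2)^3 = 1/4.

0.25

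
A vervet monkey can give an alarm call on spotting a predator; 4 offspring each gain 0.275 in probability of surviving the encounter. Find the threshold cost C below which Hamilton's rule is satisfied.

r to an offspring = 0.5 (one parent–offspring link: r = (1/2)^1 = 1/2).
Hamilton's rule: n·r·B > C, so the trait is favored while C < n·r·B = 4·0.5·0.275 = 0.55.

0.55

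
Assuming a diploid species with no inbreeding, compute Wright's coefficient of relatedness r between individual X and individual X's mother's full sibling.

0.25

Each parent–offspring link contributes a factor of 1/2, and independent paths through distinct common ancestors add.
Full aunt/uncle↔niece/nephew: two paths of length 3 through the shared grandparent pair: r = 2·(1/2)^3 = 1/4.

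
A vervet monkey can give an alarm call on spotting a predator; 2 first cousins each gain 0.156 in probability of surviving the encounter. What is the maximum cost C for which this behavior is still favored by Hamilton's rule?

0.039

r to a first cousin = 0.125 (first cousins share one grandparent pair — two paths of length 4: r = 2·(1/2)^4 = 1/8).
Hamilton's rule: n·r·B > C, so the trait is favored while C < n·r·B = 2·0.125·0.156 = 0.039.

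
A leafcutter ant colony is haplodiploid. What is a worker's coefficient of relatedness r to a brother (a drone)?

0.25

Her haploid brother carries none of their father's genes and a random half of their mother's genome; that half matches the maternal half of her own genome with probability 1/2: r = 1/2 · 1/2 = 1/4.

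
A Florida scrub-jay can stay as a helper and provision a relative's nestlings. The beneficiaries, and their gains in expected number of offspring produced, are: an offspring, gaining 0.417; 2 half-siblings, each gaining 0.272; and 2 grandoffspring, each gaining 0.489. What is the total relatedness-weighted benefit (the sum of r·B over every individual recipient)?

0.589

r to an offspring = 0.5 (one parent–offspring link: r = (1/2)^1 = 1/2).
r to a half-sibling = 1/4 (half-sibs share one parent — one path of length 2: r = (1/2)^2 = 1/4).
r to a grandoffspring = 1/4 (two parent–offspring links: r = (1/2)^2 = 1/4).
Summing one r·B term per recipient: 1·0.5·0.417 + 2·0.25·0.272 + 2·0.25·0.489 = 0.589.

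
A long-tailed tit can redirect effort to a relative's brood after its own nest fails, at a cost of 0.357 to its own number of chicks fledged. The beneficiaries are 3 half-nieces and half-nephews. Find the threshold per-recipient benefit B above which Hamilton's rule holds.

0.952

r to a half-niece or half-nephew = 1/8 (half-aunt/uncle↔niece/nephew: one path of length 3: r = (1/2)^3 = 1/8).
Hamilton's rule with n recipients of equal r: n·r·B > C, so B > C/(n·r) = 0.357/(3·0.125) = 0.952.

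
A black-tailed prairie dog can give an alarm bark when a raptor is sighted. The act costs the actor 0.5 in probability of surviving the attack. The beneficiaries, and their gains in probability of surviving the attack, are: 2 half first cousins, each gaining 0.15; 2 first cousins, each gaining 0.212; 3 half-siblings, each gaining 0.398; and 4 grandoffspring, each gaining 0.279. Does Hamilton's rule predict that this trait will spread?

Yes

Hamilton's rule: the trait is favored when the sum of r·B over every recipient exceeds the actor's cost C.
r to a half first cousin = 1/16 (half first cousins share one grandparent — one path of length 4: r = (1/2)^4 = 1/16).
r to a first cousin = 1/8 (first cousins share one grandparent pair — two paths of length 4: r = 2·(1/2)^4 = 1/8).
r to a half-sibling = 1/4 (half-sibs share one parent — one path of length 2: r = (1/2)^2 = 1/4).
r to a grandoffspring = 0.25 (two parent–offspring links: r = (1/2)^2 = 1/4).
Summing one r·B term per recipient: 2·0.0625·0.15 + 2·0.125·0.212 + 3·0.25·0.398 + 4·0.25·0.279 = 0.64925.
0.64925 > 0.5: the indirect benefit exceeds the cost.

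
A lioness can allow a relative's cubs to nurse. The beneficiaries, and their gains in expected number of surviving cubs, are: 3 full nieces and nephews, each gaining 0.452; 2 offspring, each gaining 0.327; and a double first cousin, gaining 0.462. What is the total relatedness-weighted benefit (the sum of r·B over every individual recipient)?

r to a full niece or nephew = 0.25 (full aunt/uncle↔niece/nephew: two paths of length 3 through the shared grandparent pair: r = 2·(1/2)^3 = 1/4).
r to an offspring = 0.5 (one parent–offspring link: r = (1/2)^1 = 1/2).
r to a double first cousin = 0.25 (double first cousins share both grandparent pairs — four paths of length 4: r = 4·(1/2)^4 = 1/4).
Summing one r·B term per recipient: 3·0.25·0.452 + 2·0.5·0.327 + 1·0.25·0.462 = 0.7815.

0.7815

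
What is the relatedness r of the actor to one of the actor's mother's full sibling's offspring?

0.125

Each parent–offspring link contributes a factor of 1/2, and independent paths through distinct common ancestors add.
First cousins share one grandparent pair — two paths of length 4: r = 2·(1/2)^4 = 1/8.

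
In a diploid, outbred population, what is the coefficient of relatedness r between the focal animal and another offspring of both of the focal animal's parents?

Each parent–offspring link contributes a factor of 1/2, and independent paths through distinct common ancestors add.
Full sibs share both parents — two paths of length 2: r = 2·(1/2)^2 = 1/2.

0.5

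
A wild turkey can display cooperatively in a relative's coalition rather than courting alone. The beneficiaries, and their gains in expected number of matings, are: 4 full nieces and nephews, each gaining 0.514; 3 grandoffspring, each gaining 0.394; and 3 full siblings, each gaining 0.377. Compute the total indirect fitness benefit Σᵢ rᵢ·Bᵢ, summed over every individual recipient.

1.375

r to a full niece or nephew = 0.25 (full aunt/uncle↔niece/nephew: two paths of length 3 through the shared grandparent pair: r = 2·(1/2)^3 = 1/4).
r to a grandoffspring = 1/4 (two parent–offspring links: r = (1/2)^2 = 1/4).
r to a full sibling = 0.5 (full sibs share both parents — two paths of length 2: r = 2·(1/2)^2 = 1/2).
Summing one r·B term per recipient: 4·0.25·0.514 + 3·0.25·0.394 + 3·0.5·0.377 = 1.375.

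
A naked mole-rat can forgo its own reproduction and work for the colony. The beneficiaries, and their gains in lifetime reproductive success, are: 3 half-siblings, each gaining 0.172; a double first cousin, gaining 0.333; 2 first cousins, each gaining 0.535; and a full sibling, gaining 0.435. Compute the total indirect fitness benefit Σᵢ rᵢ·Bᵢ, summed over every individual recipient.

r to a half-sibling = 1/4 (half-sibs share one parent — one path of length 2: r = (1/2)^2 = 1/4).
r to a double first cousin = 1/4 (double first cousins share both grandparent pairs — four paths of length 4: r = 4·(1/2)^4 = 1/4).
r to a first cousin = 0.125 (first cousins share one grandparent pair — two paths of length 4: r = 2·(1/2)^4 = 1/8).
r to a full sibling = 1/2 (full sibs share both parents — two paths of length 2: r = 2·(1/2)^2 = 1/2).
Summing one r·B term per recipient: 3·0.25·0.172 + 1·0.25·0.333 + 2·0.125·0.535 + 1·0.5·0.435 = 0.5635.

0.5635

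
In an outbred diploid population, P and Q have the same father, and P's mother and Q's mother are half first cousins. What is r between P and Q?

0.265625

Independent pedigree routes through distinct common ancestors add.
P and Q are related in two ways: half-sibs through their shared father (r = 1/4) and half second cousins through their mothers (r = 1/64).
r = 1/4 + 1/64 = 17/64 = 0.265625.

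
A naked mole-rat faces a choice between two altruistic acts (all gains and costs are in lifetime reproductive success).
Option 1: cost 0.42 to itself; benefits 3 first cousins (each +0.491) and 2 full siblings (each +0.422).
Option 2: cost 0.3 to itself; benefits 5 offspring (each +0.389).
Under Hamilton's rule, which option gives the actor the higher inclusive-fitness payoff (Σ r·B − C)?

Option 2

Option 1: r to a first cousin = 0.125.
Option 1: r to a full sibling = 0.5.
Option 1: Σ r·B − C = (3·0.125·0.491 + 2·0.5·0.422) − 0.42 = 0.186125.
Option 2: r to an offspring = 0.5.
Option 2: Σ r·B − C = (5·0.5·0.389) − 0.3 = 0.6725.
Option 2 has the higher net inclusive-fitness payoff.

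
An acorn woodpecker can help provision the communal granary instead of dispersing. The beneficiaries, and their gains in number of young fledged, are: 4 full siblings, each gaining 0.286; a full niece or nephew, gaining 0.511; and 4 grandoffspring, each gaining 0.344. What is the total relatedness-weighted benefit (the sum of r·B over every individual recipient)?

1.04375

r to a full sibling = 0.5 (full sibs share both parents — two paths of length 2: r = 2·(1/2)^2 = 1/2).
r to a full niece or nephew = 0.25 (full aunt/uncle↔niece/nephew: two paths of length 3 through the shared grandparent pair: r = 2·(1/2)^3 = 1/4).
r to a grandoffspring = 0.25 (two parent–offspring links: r = (1/2)^2 = 1/4).
Summing one r·B term per recipient: 4·0.5·0.286 + 1·0.25·0.511 + 4·0.25·0.344 = 1.04375.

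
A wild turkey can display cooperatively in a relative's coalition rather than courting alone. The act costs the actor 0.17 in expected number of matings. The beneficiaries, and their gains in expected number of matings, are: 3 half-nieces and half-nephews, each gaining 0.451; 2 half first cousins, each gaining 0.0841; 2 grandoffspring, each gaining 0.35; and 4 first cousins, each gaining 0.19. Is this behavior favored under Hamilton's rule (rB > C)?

Yes

Hamilton's rule: the trait is favored when the sum of r·B over every recipient exceeds the actor's cost C.
r to a half-niece or half-nephew = 1/8 (half-aunt/uncle↔niece/nephew: one path of length 3: r = (1/2)^3 = 1/8).
r to a half first cousin = 1/16 (half first cousins share one grandparent — one path of length 4: r = (1/2)^4 = 1/16).
r to a grandoffspring = 0.25 (two parent–offspring links: r = (1/2)^2 = 1/4).
r to a first cousin = 0.125 (first cousins share one grandparent pair — two paths of length 4: r = 2·(1/2)^4 = 1/8).
Summing one r·B term per recipient: 3·0.125·0.451 + 2·0.0625·0.0841 + 2·0.25·0.35 + 4·0.125·0.19 = 0.4496375.
0.4496375 > 0.17: the indirect benefit exceeds the cost.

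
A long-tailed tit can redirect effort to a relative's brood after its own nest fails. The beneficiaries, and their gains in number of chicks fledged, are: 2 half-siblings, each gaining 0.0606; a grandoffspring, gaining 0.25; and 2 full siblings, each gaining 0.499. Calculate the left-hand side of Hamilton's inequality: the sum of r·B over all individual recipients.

0.5918

r to a half-sibling = 1/4 (half-sibs share one parent — one path of length 2: r = (1/2)^2 = 1/4).
r to a grandoffspring = 0.25 (two parent–offspring links: r = (1/2)^2 = 1/4).
r to a full sibling = 1/2 (full sibs share both parents — two paths of length 2: r = 2·(1/2)^2 = 1/2).
Summing one r·B term per recipient: 2·0.25·0.0606 + 1·0.25·0.25 + 2·0.5·0.499 = 0.5918.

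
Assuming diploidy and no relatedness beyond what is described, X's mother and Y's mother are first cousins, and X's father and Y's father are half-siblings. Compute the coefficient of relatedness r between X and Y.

0.09375

Wright's path rule: contributions from independent ancestry routes add.
X and Y are related in two ways: second cousins through their mothers (r = 1/32) and half first cousins through their fathers (r = 1/16).
r = 1/32 + 1/16 = 0.09375.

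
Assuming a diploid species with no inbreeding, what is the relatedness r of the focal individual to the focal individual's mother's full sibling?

Each parent–offspring link contributes a factor of 1/2, and independent paths through distinct common ancestors add.
Full aunt/uncle↔niece/nephew: two paths of length 3 through the shared grandparent pair: r = 2·(1/2)^3 = 1/4.

0.25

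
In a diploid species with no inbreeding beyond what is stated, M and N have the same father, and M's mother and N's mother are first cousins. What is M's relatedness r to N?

0.28125

Independent pedigree routes through distinct common ancestors add.
M and N are related in two ways: half-sibs through their shared father (r = 1/4) and second cousins through their mothers (r = 1/32).
r = 1/4 + 1/32 = 9/32 = 0.28125.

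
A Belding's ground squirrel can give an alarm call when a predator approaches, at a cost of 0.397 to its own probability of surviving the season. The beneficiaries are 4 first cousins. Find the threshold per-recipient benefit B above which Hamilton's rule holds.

r to a first cousin = 0.125 (first cousins share one grandparent pair — two paths of length 4: r = 2·(1/2)^4 = 1/8).
Hamilton's rule with n recipients of equal r: n·r·B > C, so B > C/(n·r) = 0.397/(4·0.125) = 0.794.

0.794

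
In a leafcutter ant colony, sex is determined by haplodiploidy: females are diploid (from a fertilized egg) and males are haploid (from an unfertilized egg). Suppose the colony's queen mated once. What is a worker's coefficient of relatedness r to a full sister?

0.75

Haplodiploid full sisters inherit their father's entire haploid genome identically (contributing 1/2) and on average half of their mother's contribution (1/2 · 1/2 = 1/4); r = 1/2 + 1/4 = 3/4.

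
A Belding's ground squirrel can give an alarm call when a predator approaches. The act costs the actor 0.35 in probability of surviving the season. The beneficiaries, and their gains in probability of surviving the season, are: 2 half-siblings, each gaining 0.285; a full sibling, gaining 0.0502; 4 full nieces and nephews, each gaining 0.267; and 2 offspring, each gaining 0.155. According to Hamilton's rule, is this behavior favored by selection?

Yes

Hamilton's rule: the trait is favored when the sum of r·B over every recipient exceeds the actor's cost C.
r to a half-sibling = 0.25 (half-sibs share one parent — one path of length 2: r = (1/2)^2 = 1/4).
r to a full sibling = 0.5 (full sibs share both parents — two paths of length 2: r = 2·(1/2)^2 = 1/2).
r to a full niece or nephew = 0.25 (full aunt/uncle↔niece/nephew: two paths of length 3 through the shared grandparent pair: r = 2·(1/2)^3 = 1/4).
r to an offspring = 0.5 (one parent–offspring link: r = (1/2)^1 = 1/2).
Summing one r·B term per recipient: 2·0.25·0.285 + 1·0.5·0.0502 + 4·0.25·0.267 + 2·0.5·0.155 = 0.5896.
0.5896 > 0.35: the indirect benefit exceeds the cost.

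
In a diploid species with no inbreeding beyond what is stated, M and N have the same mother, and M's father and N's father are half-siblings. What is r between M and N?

Wright's path rule: contributions from independent ancestry routes add.
M and N are related in two ways: half-sibs through their shared mother (r = 1/4) and half first cousins through their fathers (r = 1/16).
r = 1/4 + 1/16 = 5/16 = 0.3125.

0.3125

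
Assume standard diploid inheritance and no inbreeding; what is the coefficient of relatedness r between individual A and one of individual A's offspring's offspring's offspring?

Each parent–offspring link contributes a factor of 1/2, and independent paths through distinct common ancestors add.
Three parent–offspring links: r = (1/2)^3 = 1/8.

0.125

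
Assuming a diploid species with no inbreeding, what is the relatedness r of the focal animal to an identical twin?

Monozygotic twins share every allele identical by descent: r = 1.

1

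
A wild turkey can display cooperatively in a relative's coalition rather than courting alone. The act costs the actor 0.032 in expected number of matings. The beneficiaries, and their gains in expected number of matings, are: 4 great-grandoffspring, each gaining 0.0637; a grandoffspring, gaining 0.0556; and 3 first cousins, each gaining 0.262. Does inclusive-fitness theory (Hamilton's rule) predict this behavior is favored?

Yes

Hamilton's rule: the trait is favored when the sum of r·B over every recipient exceeds the actor's cost C.
r to a great-grandoffspring = 0.125 (three parent–offspring links: r = (1/2)^3 = 1/8).
r to a grandoffspring = 1/4 (two parent–offspring links: r = (1/2)^2 = 1/4).
r to a first cousin = 1/8 (first cousins share one grandparent pair — two paths of length 4: r = 2·(1/2)^4 = 1/8).
Summing one r·B term per recipient: 4·0.125·0.0637 + 1·0.25·0.0556 + 3·0.125·0.262 = 0.144.
0.144 > 0.032: the indirect benefit exceeds the cost.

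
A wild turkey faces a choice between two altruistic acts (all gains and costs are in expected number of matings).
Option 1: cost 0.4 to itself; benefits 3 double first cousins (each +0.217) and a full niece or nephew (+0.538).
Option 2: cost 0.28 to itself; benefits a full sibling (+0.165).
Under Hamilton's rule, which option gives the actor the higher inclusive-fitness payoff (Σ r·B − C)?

Option 1

Option 1: r to a double first cousin = 0.25.
Option 1: r to a full niece or nephew = 0.25.
Option 1: Σ r·B − C = (3·0.25·0.217 + 1·0.25·0.538) − 0.4 = -0.10275.
Option 2: r to a full sibling = 0.5.
Option 2: Σ r·B − C = (1·0.5·0.165) − 0.28 = -0.1975.
Option 1 has the higher net inclusive-fitness payoff.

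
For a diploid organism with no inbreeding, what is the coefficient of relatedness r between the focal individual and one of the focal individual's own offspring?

Each parent–offspring link contributes a factor of 1/2, and independent paths through distinct common ancestors add.
One parent–offspring link: r = (1/2)^1 = 1/2.

0.5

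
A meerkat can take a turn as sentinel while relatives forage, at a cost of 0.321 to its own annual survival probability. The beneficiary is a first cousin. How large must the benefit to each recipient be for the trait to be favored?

2.568

r to a first cousin = 1/8 (first cousins share one grandparent pair — two paths of length 4: r = 2·(1/2)^4 = 1/8).
Hamilton's rule with n recipients of equal r: n·r·B > C, so B > C/(n·r) = 0.321/(1·0.125) = 2.568.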